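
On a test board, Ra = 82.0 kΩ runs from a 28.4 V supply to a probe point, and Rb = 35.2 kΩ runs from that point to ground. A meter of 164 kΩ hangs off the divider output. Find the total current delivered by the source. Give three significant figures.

I ≈ 0.256 mA

Rb‖R_L = 28.98 kΩ, so the source sees Ra + Rb‖R_L = 111.0 kΩ.
I = 28.4 V / 111.0 kΩ = 0.256 mA.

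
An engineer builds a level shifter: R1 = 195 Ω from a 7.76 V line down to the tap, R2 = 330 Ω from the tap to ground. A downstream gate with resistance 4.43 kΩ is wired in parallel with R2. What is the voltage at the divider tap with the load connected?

The load sits in parallel with R2: R2‖R_L = (330 × 4430) / (330 + 4430) = 307.1 Ω.
V_out = 7.76 × 307.1 / (195 + 307.1) = 7.76 × 307.1/502.1 = 4.75 V.

V_out ≈ 4.75 V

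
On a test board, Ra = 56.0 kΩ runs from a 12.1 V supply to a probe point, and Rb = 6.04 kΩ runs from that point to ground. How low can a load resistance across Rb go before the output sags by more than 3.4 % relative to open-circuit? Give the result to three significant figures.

Output resistance R_th = Ra‖Rb = (56.0 × 6.04)/62.04 = 5.452 kΩ.
The fractional drop is R_th/(R_th + R_L); requiring this ≤ 0.0340 gives R_L ≥ R_th(1/0.0340 − 1) = 5.452 × 28.41 = 155 kΩ.

R_L(min) ≈ 155 kΩ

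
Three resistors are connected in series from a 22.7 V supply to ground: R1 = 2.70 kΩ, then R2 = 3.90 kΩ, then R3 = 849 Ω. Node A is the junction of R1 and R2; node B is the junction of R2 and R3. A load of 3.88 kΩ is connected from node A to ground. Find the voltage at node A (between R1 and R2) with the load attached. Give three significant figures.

V ≈ 10.0 V

Below node A the series string R2+R3 = 4749 Ω sits in parallel with the 3880 Ω load: 2135 Ω.
V_A = 22.7 × 2135/(2700 + 2135) = 10.0 V.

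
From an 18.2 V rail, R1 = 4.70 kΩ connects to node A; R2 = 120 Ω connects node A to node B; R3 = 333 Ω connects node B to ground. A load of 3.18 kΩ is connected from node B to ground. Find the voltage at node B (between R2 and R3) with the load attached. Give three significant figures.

V ≈ 1.07 V

At node B, R3 is in parallel with the load: R3‖R_L = 301.4 Ω.
Below node A the resistance is R2 + (R3‖R_L) = 421.4 Ω, so V_A = 18.2 × 421.4/5121 = 1.498 V.
Then V_B = V_A × (R3‖R_L)/(R2 + R3‖R_L) = 1.498 × 301.4/421.4 = 1.07 V.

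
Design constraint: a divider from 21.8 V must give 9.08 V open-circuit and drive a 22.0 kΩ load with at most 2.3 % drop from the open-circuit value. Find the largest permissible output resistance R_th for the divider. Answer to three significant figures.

Loading drop = R_th/(R_th + R_L) ≤ 0.0230, so R_th ≤ R_L · ε/(1−ε) = 22.0 kΩ × 0.0230/0.9770 = 518 Ω.
(Any R1, R2 with R2/(R1+R2) = 0.417 and R1‖R2 ≤ 518 Ω will meet the spec.)

R_th ≤ 518 Ω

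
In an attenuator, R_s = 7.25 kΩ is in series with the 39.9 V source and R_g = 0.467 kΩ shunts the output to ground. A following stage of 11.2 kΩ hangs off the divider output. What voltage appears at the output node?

The load sits in parallel with R_g: R_g‖R_L = (467 × 11200) / (467 + 11200) = 448.3 Ω.
V_out = 39.9 × 448.3 / (7250 + 448.3) = 39.9 × 448.3/7698 = 2.32 V.

V_out ≈ 2.32 V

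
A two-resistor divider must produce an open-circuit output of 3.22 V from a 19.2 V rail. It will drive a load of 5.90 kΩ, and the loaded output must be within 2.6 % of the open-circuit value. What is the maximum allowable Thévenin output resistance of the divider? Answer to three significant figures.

Loading drop = R_th/(R_th + R_L) ≤ 0.0260, so R_th ≤ R_L · ε/(1−ε) = 5.90 kΩ × 0.0260/0.9740 = 157 Ω.

R_th ≤ 157 Ω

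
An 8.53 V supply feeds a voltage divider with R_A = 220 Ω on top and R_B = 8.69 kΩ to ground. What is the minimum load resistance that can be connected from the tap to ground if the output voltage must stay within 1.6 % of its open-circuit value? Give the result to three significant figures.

R_L(min) ≈ 13.2 kΩ

Output resistance R_th = R_A‖R_B = (220 × 8690)/8910 = 214.6 Ω.
The fractional drop is R_th/(R_th + R_L); requiring this ≤ 0.0160 gives R_L ≥ R_th(1/0.0160 − 1) = 214.6 × 61.50 = 13.2 kΩ.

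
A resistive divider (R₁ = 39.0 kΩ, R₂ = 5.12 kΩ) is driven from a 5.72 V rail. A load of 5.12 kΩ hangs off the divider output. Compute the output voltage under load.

The load sits in parallel with R₂: R₂‖R_L = (5.12 × 5.12) / (5.12 + 5.12) = 2.560 kΩ.
V_out = 5.72 × 2.560 / (39.0 + 2.560) = 5.72 × 2.560/41.56 = 0.352 V.

V_out ≈ 0.352 V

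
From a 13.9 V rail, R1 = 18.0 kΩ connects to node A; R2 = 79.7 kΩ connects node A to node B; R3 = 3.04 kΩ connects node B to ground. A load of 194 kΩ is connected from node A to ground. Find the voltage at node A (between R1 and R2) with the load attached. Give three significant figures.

V ≈ 10.6 V

Below node A the series string R2+R3 = 82.74 kΩ sits in parallel with the 194 kΩ load: 58.00 kΩ.
V_A = 13.9 × 58.00/(18.0 + 58.00) = 10.6 V.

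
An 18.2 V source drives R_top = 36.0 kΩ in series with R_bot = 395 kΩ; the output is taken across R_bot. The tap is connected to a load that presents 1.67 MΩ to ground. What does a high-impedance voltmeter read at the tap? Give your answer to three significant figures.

V_out ≈ 16.4 V

The load sits in parallel with R_bot: R_bot‖R_L = (395 × 1670) / (395 + 1670) = 319.4 kΩ.
V_out = 18.2 × 319.4 / (36.0 + 319.4) = 18.2 × 319.4/355.4 = 16.4 V.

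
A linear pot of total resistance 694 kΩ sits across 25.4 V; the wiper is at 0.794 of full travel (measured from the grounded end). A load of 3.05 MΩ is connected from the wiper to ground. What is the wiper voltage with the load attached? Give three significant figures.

V ≈ 19.4 V

The wiper splits the pot into (1−α)R = 143.0 kΩ above and αR = 551.0 kΩ below.
Lower section ‖ load = 466.7 kΩ.
V_wiper = 25.4 × 466.7/(143.0 + 466.7) = 19.4 V.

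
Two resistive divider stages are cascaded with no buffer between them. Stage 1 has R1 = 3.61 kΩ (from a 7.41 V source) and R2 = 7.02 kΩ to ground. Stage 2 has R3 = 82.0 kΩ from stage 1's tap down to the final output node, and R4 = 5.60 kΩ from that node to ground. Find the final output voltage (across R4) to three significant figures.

Stage 2 presents R3+R4 = 87.60 kΩ as a load on stage 1's tap.
Stage 1's lower leg becomes R2‖(R3+R4) = 6.499 kΩ, so V_mid = 7.41 × 6.499/10.11 = 4.764 V.
Stage 2 is itself unloaded: V_out = V_mid × R4/(R3+R4) = 4.764 × 5.60/87.60 = 0.305 V.

V_out ≈ 0.305 V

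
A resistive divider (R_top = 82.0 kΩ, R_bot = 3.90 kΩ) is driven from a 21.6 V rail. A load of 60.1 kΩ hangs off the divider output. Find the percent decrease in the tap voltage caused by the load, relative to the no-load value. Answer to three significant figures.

5.83 %

The divider's output (Thévenin) resistance is R_top‖R_bot = 3.723 kΩ.
Fractional drop under load = R_th/(R_th + R_L) = 3.723 / (3.723 + 60.1) = 0.05833.
So the output falls by 5.83 %.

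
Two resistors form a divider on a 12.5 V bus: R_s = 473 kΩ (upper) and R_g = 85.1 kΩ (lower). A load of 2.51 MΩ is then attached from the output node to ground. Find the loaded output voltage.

V_out ≈ 1.85 V

The load sits in parallel with R_g: R_g‖R_L = (85.1 × 2510) / (85.1 + 2510) = 82.31 kΩ.
V_out = 12.5 × 82.31 / (473 + 82.31) = 12.5 × 82.31/555.3 = 1.85 V.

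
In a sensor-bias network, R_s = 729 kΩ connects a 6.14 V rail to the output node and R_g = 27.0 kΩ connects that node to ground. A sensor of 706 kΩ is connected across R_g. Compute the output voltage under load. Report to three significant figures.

V_out ≈ 0.211 V

The load sits in parallel with R_g: R_g‖R_L = (27.0 × 706) / (27.0 + 706) = 26.01 kΩ.
V_out = 6.14 × 26.01 / (729 + 26.01) = 6.14 × 26.01/755.0 = 0.211 V.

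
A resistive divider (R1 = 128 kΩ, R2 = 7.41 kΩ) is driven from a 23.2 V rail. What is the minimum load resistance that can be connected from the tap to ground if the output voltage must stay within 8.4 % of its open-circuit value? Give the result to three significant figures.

R_L(min) ≈ 76.4 kΩ

Output resistance R_th = R1‖R2 = (128 × 7.41)/135.4 = 7.005 kΩ.
The fractional drop is R_th/(R_th + R_L); requiring this ≤ 0.0840 gives R_L ≥ R_th(1/0.0840 − 1) = 7.005 × 10.90 = 76.4 kΩ.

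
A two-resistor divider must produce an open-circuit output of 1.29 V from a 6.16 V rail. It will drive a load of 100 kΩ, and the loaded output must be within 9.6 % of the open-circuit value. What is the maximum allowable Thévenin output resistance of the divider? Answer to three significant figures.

Loading drop = R_th/(R_th + R_L) ≤ 0.0960, so R_th ≤ R_L · ε/(1−ε) = 100 kΩ × 0.0960/0.9040 = 10.6 kΩ.

R_th ≤ 10.6 kΩ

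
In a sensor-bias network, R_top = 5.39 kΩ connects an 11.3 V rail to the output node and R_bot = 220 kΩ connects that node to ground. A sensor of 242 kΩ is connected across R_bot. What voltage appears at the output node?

V_out ≈ 10.8 V

The load sits in parallel with R_bot: R_bot‖R_L = (220 × 242) / (220 + 242) = 115.2 kΩ.
V_out = 11.3 × 115.2 / (5.39 + 115.2) = 11.3 × 115.2/120.6 = 10.8 V.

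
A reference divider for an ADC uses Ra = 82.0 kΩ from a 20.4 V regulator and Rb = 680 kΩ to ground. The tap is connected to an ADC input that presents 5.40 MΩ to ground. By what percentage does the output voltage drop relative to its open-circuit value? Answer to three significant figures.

The divider's output (Thévenin) resistance is Ra‖Rb = 73.18 kΩ.
Fractional drop under load = R_th/(R_th + R_L) = 73.18 / (73.18 + 5400) = 0.01337.
So the output falls by 1.34 %.

1.34 %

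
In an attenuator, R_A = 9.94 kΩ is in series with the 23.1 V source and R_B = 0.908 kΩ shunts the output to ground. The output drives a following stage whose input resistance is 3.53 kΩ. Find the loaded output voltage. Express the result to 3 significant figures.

The load sits in parallel with R_B: R_B‖R_L = (908 × 3530) / (908 + 3530) = 722.2 Ω.
V_out = 23.1 × 722.2 / (9940 + 722.2) = 23.1 × 722.2/10660 = 1.56 V.
(Unloaded it would have been 1.93 V.)

V_out ≈ 1.56 V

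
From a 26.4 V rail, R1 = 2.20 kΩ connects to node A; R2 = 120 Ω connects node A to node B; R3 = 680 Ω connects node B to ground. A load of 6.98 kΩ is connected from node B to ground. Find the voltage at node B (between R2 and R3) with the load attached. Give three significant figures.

V ≈ 5.56 V

At node B, R3 is in parallel with the load: R3‖R_L = 619.6 Ω.
Below node A the resistance is R2 + (R3‖R_L) = 739.6 Ω, so V_A = 26.4 × 739.6/2940 = 6.642 V.
Then V_B = V_A × (R3‖R_L)/(R2 + R3‖R_L) = 6.642 × 619.6/739.6 = 5.56 V.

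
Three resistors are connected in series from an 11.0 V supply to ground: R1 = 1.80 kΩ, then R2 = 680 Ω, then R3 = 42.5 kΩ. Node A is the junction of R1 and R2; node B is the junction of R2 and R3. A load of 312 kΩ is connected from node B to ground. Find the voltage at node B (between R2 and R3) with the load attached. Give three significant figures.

V ≈ 10.3 V

At node B, R3 is in parallel with the load: R3‖R_L = 37400 Ω.
Below node A the resistance is R2 + (R3‖R_L) = 38080 Ω, so V_A = 11.0 × 38080/39880 = 10.50 V.
Then V_B = V_A × (R3‖R_L)/(R2 + R3‖R_L) = 10.50 × 37400/38080 = 10.3 V.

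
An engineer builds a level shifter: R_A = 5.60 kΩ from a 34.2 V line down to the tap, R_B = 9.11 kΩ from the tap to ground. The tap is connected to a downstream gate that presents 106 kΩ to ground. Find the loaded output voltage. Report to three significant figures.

V_out ≈ 20.5 V

The load sits in parallel with R_B: R_B‖R_L = (9.11 × 106) / (9.11 + 106) = 8.389 kΩ.
V_out = 34.2 × 8.389 / (5.60 + 8.389) = 34.2 × 8.389/13.99 = 20.5 V.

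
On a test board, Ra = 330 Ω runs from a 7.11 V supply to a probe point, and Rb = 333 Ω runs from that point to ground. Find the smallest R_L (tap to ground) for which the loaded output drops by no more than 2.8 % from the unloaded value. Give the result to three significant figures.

R_L(min) ≈ 5.75 kΩ

Output resistance R_th = Ra‖Rb = (330 × 333)/663.0 = 165.7 Ω.
The fractional drop is R_th/(R_th + R_L); requiring this ≤ 0.0280 gives R_L ≥ R_th(1/0.0280 − 1) = 165.7 × 34.71 = 5.75 kΩ.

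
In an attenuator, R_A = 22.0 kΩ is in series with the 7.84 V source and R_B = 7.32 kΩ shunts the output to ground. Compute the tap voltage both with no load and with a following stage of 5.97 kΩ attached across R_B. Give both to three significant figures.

Open-circuit: V = 7.84 × 7.32/(22.0 + 7.32) = 1.96 V.
With the load, R_B becomes R_B‖R_L = 3.288 kΩ, so V = 7.84 × 3.288/25.29 = 1.02 V.

Unloaded: 1.96 V; loaded: 1.02 V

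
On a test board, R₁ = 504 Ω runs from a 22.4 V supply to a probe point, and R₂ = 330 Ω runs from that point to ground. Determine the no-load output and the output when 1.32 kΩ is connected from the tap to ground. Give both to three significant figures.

Unloaded: 8.86 V; loaded: 7.70 V

Open-circuit: V = 22.4 × 330/(504 + 330) = 8.86 V.
With the load, R₂ becomes R₂‖R_L = 264.0 Ω, so V = 22.4 × 264.0/768.0 = 7.70 V.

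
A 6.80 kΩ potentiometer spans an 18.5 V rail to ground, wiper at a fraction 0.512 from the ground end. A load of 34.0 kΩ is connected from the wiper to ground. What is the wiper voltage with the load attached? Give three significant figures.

V ≈ 9.02 V

The wiper splits the pot into (1−α)R = 3.318 kΩ above and αR = 3.482 kΩ below.
Lower section ‖ load = 3.158 kΩ.
V_wiper = 18.5 × 3.158/(3.318 + 3.158) = 9.02 V.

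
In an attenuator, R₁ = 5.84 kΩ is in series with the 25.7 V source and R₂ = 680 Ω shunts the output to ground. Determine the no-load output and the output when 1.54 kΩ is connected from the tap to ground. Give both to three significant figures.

Open-circuit: V = 25.7 × 680/(5840 + 680) = 2.68 V.
With the load, R₂ becomes R₂‖R_L = 471.7 Ω, so V = 25.7 × 471.7/6312 = 1.92 V.

Unloaded: 2.68 V; loaded: 1.92 V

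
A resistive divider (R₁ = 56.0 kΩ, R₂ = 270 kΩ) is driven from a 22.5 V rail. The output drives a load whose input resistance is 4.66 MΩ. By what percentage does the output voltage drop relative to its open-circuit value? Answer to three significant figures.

The divider's output (Thévenin) resistance is R₁‖R₂ = 46.38 kΩ.
Fractional drop under load = R_th/(R_th + R_L) = 46.38 / (46.38 + 4660) = 0.009855.
So the output falls by 0.985 %.

0.985 %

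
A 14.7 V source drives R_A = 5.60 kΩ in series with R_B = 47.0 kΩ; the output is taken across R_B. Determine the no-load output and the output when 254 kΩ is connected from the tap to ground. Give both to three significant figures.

Open-circuit: V = 14.7 × 47.0/(5.60 + 47.0) = 13.1 V.
With the load, R_B becomes R_B‖R_L = 39.66 kΩ, so V = 14.7 × 39.66/45.26 = 12.9 V.

Unloaded: 13.1 V; loaded: 12.9 V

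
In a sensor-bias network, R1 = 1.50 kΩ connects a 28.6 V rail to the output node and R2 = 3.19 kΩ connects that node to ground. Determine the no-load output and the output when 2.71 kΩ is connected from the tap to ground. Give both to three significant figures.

Unloaded: 19.5 V; loaded: 14.1 V

Open-circuit: V = 28.6 × 3.19/(1.50 + 3.19) = 19.5 V.
With the load, R2 becomes R2‖R_L = 1.465 kΩ, so V = 28.6 × 1.465/2.965 = 14.1 V.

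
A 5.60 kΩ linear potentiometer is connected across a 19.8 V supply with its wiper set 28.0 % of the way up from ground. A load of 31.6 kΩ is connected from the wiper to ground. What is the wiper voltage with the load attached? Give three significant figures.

V ≈ 5.35 V

The wiper splits the pot into (1−α)R = 4.032 kΩ above and αR = 1.568 kΩ below.
Lower section ‖ load = 1.494 kΩ.
V_wiper = 19.8 × 1.494/(4.032 + 1.494) = 5.35 V.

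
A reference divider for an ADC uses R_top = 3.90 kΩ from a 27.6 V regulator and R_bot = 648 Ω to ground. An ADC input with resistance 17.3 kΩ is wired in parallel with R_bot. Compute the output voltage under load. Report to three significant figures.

V_out ≈ 3.81 V

The load sits in parallel with R_bot: R_bot‖R_L = (648 × 17300) / (648 + 17300) = 624.6 Ω.
V_out = 27.6 × 624.6 / (3900 + 624.6) = 27.6 × 624.6/4525 = 3.81 V.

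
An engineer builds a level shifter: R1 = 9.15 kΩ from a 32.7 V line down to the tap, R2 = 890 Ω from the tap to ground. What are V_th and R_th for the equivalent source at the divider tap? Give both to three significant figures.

V_th = 2.90 V, R_th = 811 Ω

V_th is the open-circuit tap voltage: 32.7 × 890/(9150 + 890) = 2.90 V.
With the supply zeroed, R1 and R2 appear in parallel from the tap: R_th = R1‖R2 = (9150 × 890)/10040 = 811 Ω.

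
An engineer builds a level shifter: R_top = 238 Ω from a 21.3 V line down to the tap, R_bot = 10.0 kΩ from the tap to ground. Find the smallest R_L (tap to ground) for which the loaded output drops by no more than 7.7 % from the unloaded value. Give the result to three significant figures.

Output resistance R_th = R_top‖R_bot = (238 × 10000)/10240 = 232.5 Ω.
The fractional drop is R_th/(R_th + R_L); requiring this ≤ 0.0770 gives R_L ≥ R_th(1/0.0770 − 1) = 232.5 × 11.99 = 2.79 kΩ.

R_L(min) ≈ 2.79 kΩ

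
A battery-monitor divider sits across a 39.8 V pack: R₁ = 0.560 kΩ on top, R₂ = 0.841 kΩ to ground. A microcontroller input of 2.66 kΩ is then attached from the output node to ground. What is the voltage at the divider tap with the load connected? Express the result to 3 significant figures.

V_out ≈ 21.2 V

The load sits in parallel with R₂: R₂‖R_L = (841 × 2660) / (841 + 2660) = 639.0 Ω.
V_out = 39.8 × 639.0 / (560 + 639.0) = 39.8 × 639.0/1199 = 21.2 V.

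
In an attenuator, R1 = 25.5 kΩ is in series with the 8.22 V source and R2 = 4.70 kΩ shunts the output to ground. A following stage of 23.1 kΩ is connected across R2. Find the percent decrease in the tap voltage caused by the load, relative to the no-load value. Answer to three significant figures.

The divider's output (Thévenin) resistance is R1‖R2 = 3.969 kΩ.
Fractional drop under load = R_th/(R_th + R_L) = 3.969 / (3.969 + 23.1) = 0.1466.
So the output falls by 14.7 %.

14.7 %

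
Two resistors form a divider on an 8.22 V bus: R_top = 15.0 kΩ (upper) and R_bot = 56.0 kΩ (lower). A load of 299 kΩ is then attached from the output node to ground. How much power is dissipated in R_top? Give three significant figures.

Total resistance from the source is R_top + (R_bot‖R_L) = 62.17 kΩ, so I = 8.22/62.17 kΩ = 0.1322 mA.
P = I²·R_top = (0.1322 mA)² × 15.0 kΩ = 0.262 mW.

P ≈ 0.262 mW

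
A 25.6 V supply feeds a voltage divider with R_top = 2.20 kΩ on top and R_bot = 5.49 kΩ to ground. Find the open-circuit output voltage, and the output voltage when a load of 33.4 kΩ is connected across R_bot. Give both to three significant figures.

Unloaded: 18.3 V; loaded: 17.5 V

Open-circuit: V = 25.6 × 5.49/(2.20 + 5.49) = 18.3 V.
With the load, R_bot becomes R_bot‖R_L = 4.715 kΩ, so V = 25.6 × 4.715/6.915 = 17.5 V.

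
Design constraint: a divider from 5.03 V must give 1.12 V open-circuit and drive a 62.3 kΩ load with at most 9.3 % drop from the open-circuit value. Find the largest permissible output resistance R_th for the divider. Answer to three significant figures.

Loading drop = R_th/(R_th + R_L) ≤ 0.0930, so R_th ≤ R_L · ε/(1−ε) = 62.3 kΩ × 0.0930/0.9070 = 6.39 kΩ.
(Any R1, R2 with R2/(R1+R2) = 0.223 and R1‖R2 ≤ 6.39 kΩ will meet the spec.)

R_th ≤ 6.39 kΩ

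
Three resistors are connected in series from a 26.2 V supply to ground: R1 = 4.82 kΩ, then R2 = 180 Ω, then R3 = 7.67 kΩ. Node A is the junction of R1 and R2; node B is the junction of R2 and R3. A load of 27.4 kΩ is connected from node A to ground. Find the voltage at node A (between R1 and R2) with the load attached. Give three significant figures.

V ≈ 14.6 V

Below node A the series string R2+R3 = 7850 Ω sits in parallel with the 27400 Ω load: 6102 Ω.
V_A = 26.2 × 6102/(4820 + 6102) = 14.6 V.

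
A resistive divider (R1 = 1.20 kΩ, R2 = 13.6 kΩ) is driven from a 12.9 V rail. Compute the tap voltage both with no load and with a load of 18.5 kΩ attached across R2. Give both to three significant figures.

Open-circuit: V = 12.9 × 13.6/(1.20 + 13.6) = 11.9 V.
With the load, R2 becomes R2‖R_L = 7.838 kΩ, so V = 12.9 × 7.838/9.038 = 11.2 V.

Unloaded: 11.9 V; loaded: 11.2 V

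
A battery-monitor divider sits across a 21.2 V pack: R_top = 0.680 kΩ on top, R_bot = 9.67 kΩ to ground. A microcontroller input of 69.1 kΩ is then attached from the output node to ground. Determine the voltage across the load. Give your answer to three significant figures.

The load sits in parallel with R_bot: R_bot‖R_L = (9670 × 69100) / (9670 + 69100) = 8483 Ω.
V_out = 21.2 × 8483 / (680 + 8483) = 21.2 × 8483/9163 = 19.6 V.

V_out ≈ 19.6 V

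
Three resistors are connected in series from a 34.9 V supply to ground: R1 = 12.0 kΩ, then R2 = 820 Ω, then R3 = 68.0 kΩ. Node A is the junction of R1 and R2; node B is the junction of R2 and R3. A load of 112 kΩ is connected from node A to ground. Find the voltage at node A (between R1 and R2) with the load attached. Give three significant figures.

Below node A the series string R2+R3 = 68820 Ω sits in parallel with the 112000 Ω load: 42630 Ω.
V_A = 34.9 × 42630/(12000 + 42630) = 27.2 V.

V ≈ 27.2 V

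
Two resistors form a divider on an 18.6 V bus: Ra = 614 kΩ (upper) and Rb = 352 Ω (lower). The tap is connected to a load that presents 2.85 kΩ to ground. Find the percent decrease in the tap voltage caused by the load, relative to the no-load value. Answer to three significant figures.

The divider's output (Thévenin) resistance is Ra‖Rb = 351.8 Ω.
Fractional drop under load = R_th/(R_th + R_L) = 351.8 / (351.8 + 2850) = 0.1099.
So the output falls by 11.0 %.

11.0 %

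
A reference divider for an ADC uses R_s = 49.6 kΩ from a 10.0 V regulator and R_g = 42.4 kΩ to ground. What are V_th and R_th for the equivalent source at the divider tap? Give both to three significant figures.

V_th = 4.61 V, R_th = 22.9 kΩ

V_th is the open-circuit tap voltage: 10.0 × 42.4/(49.6 + 42.4) = 4.61 V.
With the supply zeroed, R_s and R_g appear in parallel from the tap: R_th = R_s‖R_g = (49.6 × 42.4)/92.00 = 22.9 kΩ.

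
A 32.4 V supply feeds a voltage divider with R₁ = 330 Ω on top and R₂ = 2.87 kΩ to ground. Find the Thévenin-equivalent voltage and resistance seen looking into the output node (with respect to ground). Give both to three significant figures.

V_th = 29.1 V, R_th = 296 Ω

V_th is the open-circuit tap voltage: 32.4 × 2870/(330 + 2870) = 29.1 V.
With the supply zeroed, R₁ and R₂ appear in parallel from the tap: R_th = R₁‖R₂ = (330 × 2870)/3200 = 296 Ω.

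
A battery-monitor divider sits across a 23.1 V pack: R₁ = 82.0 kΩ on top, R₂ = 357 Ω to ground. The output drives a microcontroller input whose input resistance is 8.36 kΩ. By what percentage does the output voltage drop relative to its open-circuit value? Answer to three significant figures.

The divider's output (Thévenin) resistance is R₁‖R₂ = 355.5 Ω.
Fractional drop under load = R_th/(R_th + R_L) = 355.5 / (355.5 + 8360) = 0.04078.
So the output falls by 4.08 %.

4.08 %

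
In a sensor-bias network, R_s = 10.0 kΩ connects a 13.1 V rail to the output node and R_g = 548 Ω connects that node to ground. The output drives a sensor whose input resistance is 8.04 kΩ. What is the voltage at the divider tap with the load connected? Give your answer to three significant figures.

The load sits in parallel with R_g: R_g‖R_L = (548 × 8040) / (548 + 8040) = 513.0 Ω.
V_out = 13.1 × 513.0 / (10000 + 513.0) = 13.1 × 513.0/10510 = 0.639 V.

V_out ≈ 0.639 V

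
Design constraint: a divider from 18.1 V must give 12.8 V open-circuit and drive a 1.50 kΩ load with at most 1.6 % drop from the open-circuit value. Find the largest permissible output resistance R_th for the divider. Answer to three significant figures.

R_th ≤ 24.4 Ω

Loading drop = R_th/(R_th + R_L) ≤ 0.0160, so R_th ≤ R_L · ε/(1−ε) = 1.50 kΩ × 0.0160/0.9840 = 24.4 Ω.
(Any R1, R2 with R2/(R1+R2) = 0.707 and R1‖R2 ≤ 24.4 Ω will meet the spec.)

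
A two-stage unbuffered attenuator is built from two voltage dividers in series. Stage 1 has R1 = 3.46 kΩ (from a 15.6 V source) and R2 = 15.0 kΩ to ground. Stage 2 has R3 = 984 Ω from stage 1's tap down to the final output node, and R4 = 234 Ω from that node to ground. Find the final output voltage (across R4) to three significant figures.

Stage 2 presents R3+R4 = 1218 Ω as a load on stage 1's tap.
Stage 1's lower leg becomes R2‖(R3+R4) = 1127 Ω, so V_mid = 15.6 × 1127/4587 = 3.832 V.
Stage 2 is itself unloaded: V_out = V_mid × R4/(R3+R4) = 3.832 × 234/1218 = 0.736 V.

V_out ≈ 0.736 V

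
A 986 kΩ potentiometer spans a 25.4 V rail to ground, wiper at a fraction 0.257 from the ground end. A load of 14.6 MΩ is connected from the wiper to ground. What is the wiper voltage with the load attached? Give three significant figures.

The wiper splits the pot into (1−α)R = 732.6 kΩ above and αR = 253.4 kΩ below.
Lower section ‖ load = 249.1 kΩ.
V_wiper = 25.4 × 249.1/(732.6 + 249.1) = 6.44 V.

V ≈ 6.44 V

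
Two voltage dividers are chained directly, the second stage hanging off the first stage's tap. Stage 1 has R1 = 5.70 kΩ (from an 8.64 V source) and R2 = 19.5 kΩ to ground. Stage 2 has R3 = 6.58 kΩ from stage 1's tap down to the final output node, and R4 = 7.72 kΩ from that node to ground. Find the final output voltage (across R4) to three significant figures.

Stage 2 presents R3+R4 = 14.30 kΩ as a load on stage 1's tap.
Stage 1's lower leg becomes R2‖(R3+R4) = 8.250 kΩ, so V_mid = 8.64 × 8.250/13.95 = 5.110 V.
Stage 2 is itself unloaded: V_out = V_mid × R4/(R3+R4) = 5.110 × 7.72/14.30 = 2.76 V.

V_out ≈ 2.76 V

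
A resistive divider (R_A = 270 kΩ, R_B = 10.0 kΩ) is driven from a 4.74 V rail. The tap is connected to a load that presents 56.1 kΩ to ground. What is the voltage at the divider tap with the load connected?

V_out ≈ 0.144 V

The load sits in parallel with R_B: R_B‖R_L = (10.0 × 56.1) / (10.0 + 56.1) = 8.487 kΩ.
V_out = 4.74 × 8.487 / (270 + 8.487) = 4.74 × 8.487/278.5 = 0.144 V.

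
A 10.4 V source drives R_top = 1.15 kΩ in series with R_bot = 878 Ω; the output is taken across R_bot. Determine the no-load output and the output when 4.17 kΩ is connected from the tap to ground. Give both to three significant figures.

Unloaded: 4.50 V; loaded: 4.02 V

Open-circuit: V = 10.4 × 878/(1150 + 878) = 4.50 V.
With the load, R_bot becomes R_bot‖R_L = 725.3 Ω, so V = 10.4 × 725.3/1875 = 4.02 V.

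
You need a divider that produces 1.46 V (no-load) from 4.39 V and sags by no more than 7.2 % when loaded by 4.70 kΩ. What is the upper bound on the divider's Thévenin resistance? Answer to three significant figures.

R_th ≤ 365 Ω

Loading drop = R_th/(R_th + R_L) ≤ 0.0720, so R_th ≤ R_L · ε/(1−ε) = 4.70 kΩ × 0.0720/0.9280 = 365 Ω.
(Any R1, R2 with R2/(R1+R2) = 0.333 and R1‖R2 ≤ 365 Ω will meet the spec.)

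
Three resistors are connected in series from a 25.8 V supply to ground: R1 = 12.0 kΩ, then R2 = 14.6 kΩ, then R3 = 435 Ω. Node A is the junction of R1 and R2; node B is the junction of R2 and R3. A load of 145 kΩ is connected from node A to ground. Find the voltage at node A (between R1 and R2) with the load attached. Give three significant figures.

V ≈ 13.7 V

Below node A the series string R2+R3 = 15040 Ω sits in parallel with the 145000 Ω load: 13620 Ω.
V_A = 25.8 × 13620/(12000 + 13620) = 13.7 V.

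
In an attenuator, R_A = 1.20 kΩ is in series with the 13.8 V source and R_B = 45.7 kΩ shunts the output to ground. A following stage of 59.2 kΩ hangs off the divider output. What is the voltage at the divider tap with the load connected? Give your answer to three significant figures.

The load sits in parallel with R_B: R_B‖R_L = (45.7 × 59.2) / (45.7 + 59.2) = 25.79 kΩ.
V_out = 13.8 × 25.79 / (1.20 + 25.79) = 13.8 × 25.79/26.99 = 13.2 V.
(Unloaded it would have been 13.4 V.)

V_out ≈ 13.2 V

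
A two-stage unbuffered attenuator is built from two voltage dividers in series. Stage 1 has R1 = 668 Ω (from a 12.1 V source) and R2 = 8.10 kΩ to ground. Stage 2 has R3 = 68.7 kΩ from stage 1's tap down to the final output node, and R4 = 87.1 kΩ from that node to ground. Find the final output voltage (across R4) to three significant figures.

Stage 2 presents R3+R4 = 155800 Ω as a load on stage 1's tap.
Stage 1's lower leg becomes R2‖(R3+R4) = 7700 Ω, so V_mid = 12.1 × 7700/8368 = 11.13 V.
Stage 2 is itself unloaded: V_out = V_mid × R4/(R3+R4) = 11.13 × 87100/155800 = 6.22 V.

V_out ≈ 6.22 V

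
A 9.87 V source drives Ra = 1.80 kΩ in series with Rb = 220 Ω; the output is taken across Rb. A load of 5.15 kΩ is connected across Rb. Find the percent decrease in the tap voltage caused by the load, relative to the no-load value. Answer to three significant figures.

The divider's output (Thévenin) resistance is Ra‖Rb = 196.0 Ω.
Fractional drop under load = R_th/(R_th + R_L) = 196.0 / (196.0 + 5150) = 0.03667.
So the output falls by 3.67 %.

3.67 %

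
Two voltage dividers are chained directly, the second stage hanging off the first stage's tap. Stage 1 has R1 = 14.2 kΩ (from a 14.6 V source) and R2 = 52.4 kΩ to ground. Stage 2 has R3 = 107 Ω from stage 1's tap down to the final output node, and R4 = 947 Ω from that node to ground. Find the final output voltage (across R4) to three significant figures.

V_out ≈ 0.890 V

Stage 2 presents R3+R4 = 1054 Ω as a load on stage 1's tap.
Stage 1's lower leg becomes R2‖(R3+R4) = 1033 Ω, so V_mid = 14.6 × 1033/15230 = 0.9903 V.
Stage 2 is itself unloaded: V_out = V_mid × R4/(R3+R4) = 0.9903 × 947/1054 = 0.890 V.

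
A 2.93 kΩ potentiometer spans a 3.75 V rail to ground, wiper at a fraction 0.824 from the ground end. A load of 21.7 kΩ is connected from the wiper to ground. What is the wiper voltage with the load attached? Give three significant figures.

V ≈ 3.03 V

The wiper splits the pot into (1−α)R = 515.7 Ω above and αR = 2414 Ω below.
Lower section ‖ load = 2173 Ω.
V_wiper = 3.75 × 2173/(515.7 + 2173) = 3.03 V.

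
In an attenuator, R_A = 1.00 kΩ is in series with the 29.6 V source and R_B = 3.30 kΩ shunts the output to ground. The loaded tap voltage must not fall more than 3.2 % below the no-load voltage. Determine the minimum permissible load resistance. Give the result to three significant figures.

Output resistance R_th = R_A‖R_B = (1000 × 3300)/4300 = 767.4 Ω.
The fractional drop is R_th/(R_th + R_L); requiring this ≤ 0.0320 gives R_L ≥ R_th(1/0.0320 − 1) = 767.4 × 30.25 = 23.2 kΩ.

R_L(min) ≈ 23.2 kΩ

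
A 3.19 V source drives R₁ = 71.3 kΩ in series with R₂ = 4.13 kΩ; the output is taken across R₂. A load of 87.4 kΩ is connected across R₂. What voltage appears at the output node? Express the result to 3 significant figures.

The load sits in parallel with R₂: R₂‖R_L = (4.13 × 87.4) / (4.13 + 87.4) = 3.944 kΩ.
V_out = 3.19 × 3.944 / (71.3 + 3.944) = 3.19 × 3.944/75.24 = 0.167 V.

V_out ≈ 0.167 V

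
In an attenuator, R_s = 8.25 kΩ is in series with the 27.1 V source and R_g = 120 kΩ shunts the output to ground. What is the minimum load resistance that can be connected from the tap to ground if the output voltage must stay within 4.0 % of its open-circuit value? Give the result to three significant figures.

Output resistance R_th = R_s‖R_g = (8.25 × 120)/128.2 = 7.719 kΩ.
The fractional drop is R_th/(R_th + R_L); requiring this ≤ 0.0400 gives R_L ≥ R_th(1/0.0400 − 1) = 7.719 × 24.00 = 185 kΩ.

R_L(min) ≈ 185 kΩ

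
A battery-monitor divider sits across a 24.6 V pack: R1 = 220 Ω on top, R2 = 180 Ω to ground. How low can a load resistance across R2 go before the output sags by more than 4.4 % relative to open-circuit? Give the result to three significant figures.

R_L(min) ≈ 2.15 kΩ

Output resistance R_th = R1‖R2 = (220 × 180)/400.0 = 99.00 Ω.
The fractional drop is R_th/(R_th + R_L); requiring this ≤ 0.0440 gives R_L ≥ R_th(1/0.0440 − 1) = 99.00 × 21.73 = 2.15 kΩ.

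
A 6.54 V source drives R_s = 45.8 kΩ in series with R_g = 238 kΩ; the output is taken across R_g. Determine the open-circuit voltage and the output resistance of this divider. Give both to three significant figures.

V_th is the open-circuit tap voltage: 6.54 × 238/(45.8 + 238) = 5.48 V.
With the supply zeroed, R_s and R_g appear in parallel from the tap: R_th = R_s‖R_g = (45.8 × 238)/283.8 = 38.4 kΩ.

V_th = 5.48 V, R_th = 38.4 kΩ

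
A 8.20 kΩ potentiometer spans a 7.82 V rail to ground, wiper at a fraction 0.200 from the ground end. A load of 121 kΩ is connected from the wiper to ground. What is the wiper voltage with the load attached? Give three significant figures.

The wiper splits the pot into (1−α)R = 6.560 kΩ above and αR = 1.640 kΩ below.
Lower section ‖ load = 1.618 kΩ.
V_wiper = 7.82 × 1.618/(6.560 + 1.618) = 1.55 V.

V ≈ 1.55 V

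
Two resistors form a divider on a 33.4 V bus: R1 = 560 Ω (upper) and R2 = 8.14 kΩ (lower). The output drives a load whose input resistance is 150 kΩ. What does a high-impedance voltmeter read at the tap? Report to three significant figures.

The load sits in parallel with R2: R2‖R_L = (8140 × 150000) / (8140 + 150000) = 7721 Ω.
V_out = 33.4 × 7721 / (560 + 7721) = 33.4 × 7721/8281 = 31.1 V.
(Unloaded it would have been 31.3 V.)

V_out ≈ 31.1 V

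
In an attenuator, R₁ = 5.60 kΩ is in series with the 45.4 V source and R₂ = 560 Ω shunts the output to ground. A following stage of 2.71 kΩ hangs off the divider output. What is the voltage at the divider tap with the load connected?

V_out ≈ 3.47 V

The load sits in parallel with R₂: R₂‖R_L = (560 × 2710) / (560 + 2710) = 464.1 Ω.
V_out = 45.4 × 464.1 / (5600 + 464.1) = 45.4 × 464.1/6064 = 3.47 V.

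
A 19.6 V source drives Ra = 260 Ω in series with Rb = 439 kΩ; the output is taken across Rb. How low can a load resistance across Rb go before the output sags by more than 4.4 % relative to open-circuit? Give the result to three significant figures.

Output resistance R_th = Ra‖Rb = (260 × 439000)/439300 = 259.8 Ω.
The fractional drop is R_th/(R_th + R_L); requiring this ≤ 0.0440 gives R_L ≥ R_th(1/0.0440 − 1) = 259.8 × 21.73 = 5.65 kΩ.

R_L(min) ≈ 5.65 kΩ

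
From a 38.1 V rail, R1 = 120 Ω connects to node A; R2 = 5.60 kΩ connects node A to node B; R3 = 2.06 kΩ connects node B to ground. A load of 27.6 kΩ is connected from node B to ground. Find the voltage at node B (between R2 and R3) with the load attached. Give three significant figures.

V ≈ 9.56 V

At node B, R3 is in parallel with the load: R3‖R_L = 1917 Ω.
Below node A the resistance is R2 + (R3‖R_L) = 7517 Ω, so V_A = 38.1 × 7517/7637 = 37.50 V.
Then V_B = V_A × (R3‖R_L)/(R2 + R3‖R_L) = 37.50 × 1917/7517 = 9.56 V.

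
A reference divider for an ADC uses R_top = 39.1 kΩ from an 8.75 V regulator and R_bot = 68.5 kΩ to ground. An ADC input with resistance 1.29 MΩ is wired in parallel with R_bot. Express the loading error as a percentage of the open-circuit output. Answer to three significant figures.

The divider's output (Thévenin) resistance is R_top‖R_bot = 24.89 kΩ.
Fractional drop under load = R_th/(R_th + R_L) = 24.89 / (24.89 + 1290) = 0.01893.
So the output falls by 1.89 %.

1.89 %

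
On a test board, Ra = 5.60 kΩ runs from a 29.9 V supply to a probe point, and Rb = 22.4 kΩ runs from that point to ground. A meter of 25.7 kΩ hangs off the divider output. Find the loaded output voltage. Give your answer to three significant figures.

V_out ≈ 20.4 V

The load sits in parallel with Rb: Rb‖R_L = (22.4 × 25.7) / (22.4 + 25.7) = 11.97 kΩ.
V_out = 29.9 × 11.97 / (5.60 + 11.97) = 29.9 × 11.97/17.57 = 20.4 V.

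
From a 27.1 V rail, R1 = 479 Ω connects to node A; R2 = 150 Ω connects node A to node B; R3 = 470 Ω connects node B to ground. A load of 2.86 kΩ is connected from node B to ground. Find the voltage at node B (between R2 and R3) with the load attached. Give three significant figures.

V ≈ 10.6 V

At node B, R3 is in parallel with the load: R3‖R_L = 403.7 Ω.
Below node A the resistance is R2 + (R3‖R_L) = 553.7 Ω, so V_A = 27.1 × 553.7/1033 = 14.53 V.
Then V_B = V_A × (R3‖R_L)/(R2 + R3‖R_L) = 14.53 × 403.7/553.7 = 10.6 V.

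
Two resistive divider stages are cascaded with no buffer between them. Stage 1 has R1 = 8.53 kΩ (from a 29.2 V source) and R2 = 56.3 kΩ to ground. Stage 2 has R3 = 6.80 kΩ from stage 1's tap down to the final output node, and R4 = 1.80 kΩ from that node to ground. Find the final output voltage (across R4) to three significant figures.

Stage 2 presents R3+R4 = 8.600 kΩ as a load on stage 1's tap.
Stage 1's lower leg becomes R2‖(R3+R4) = 7.460 kΩ, so V_mid = 29.2 × 7.460/15.99 = 13.62 V.
Stage 2 is itself unloaded: V_out = V_mid × R4/(R3+R4) = 13.62 × 1.80/8.600 = 2.85 V.

V_out ≈ 2.85 V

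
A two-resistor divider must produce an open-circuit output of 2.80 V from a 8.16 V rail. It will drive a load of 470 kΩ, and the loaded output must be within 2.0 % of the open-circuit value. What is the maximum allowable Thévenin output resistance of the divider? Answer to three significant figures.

Loading drop = R_th/(R_th + R_L) ≤ 0.0200, so R_th ≤ R_L · ε/(1−ε) = 470 kΩ × 0.0200/0.9800 = 9.59 kΩ.
(Any R1, R2 with R2/(R1+R2) = 0.343 and R1‖R2 ≤ 9.59 kΩ will meet the spec.)

R_th ≤ 9.59 kΩ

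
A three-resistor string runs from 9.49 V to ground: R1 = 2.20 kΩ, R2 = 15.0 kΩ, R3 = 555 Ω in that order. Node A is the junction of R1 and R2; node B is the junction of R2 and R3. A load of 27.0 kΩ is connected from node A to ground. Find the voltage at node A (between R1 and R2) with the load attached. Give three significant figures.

V ≈ 7.76 V

Below node A the series string R2+R3 = 15560 Ω sits in parallel with the 27000 Ω load: 9869 Ω.
V_A = 9.49 × 9869/(2200 + 9869) = 7.76 V.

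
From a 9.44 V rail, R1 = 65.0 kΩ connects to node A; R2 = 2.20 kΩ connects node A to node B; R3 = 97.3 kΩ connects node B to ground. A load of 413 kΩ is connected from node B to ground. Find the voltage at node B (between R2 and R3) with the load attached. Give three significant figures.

V ≈ 5.09 V

At node B, R3 is in parallel with the load: R3‖R_L = 78.75 kΩ.
Below node A the resistance is R2 + (R3‖R_L) = 80.95 kΩ, so V_A = 9.44 × 80.95/145.9 = 5.236 V.
Then V_B = V_A × (R3‖R_L)/(R2 + R3‖R_L) = 5.236 × 78.75/80.95 = 5.09 V.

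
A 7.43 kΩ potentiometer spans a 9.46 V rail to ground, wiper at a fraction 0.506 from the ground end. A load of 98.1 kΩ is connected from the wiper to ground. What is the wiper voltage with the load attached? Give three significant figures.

V ≈ 4.70 V

The wiper splits the pot into (1−α)R = 3.670 kΩ above and αR = 3.760 kΩ below.
Lower section ‖ load = 3.621 kΩ.
V_wiper = 9.46 × 3.621/(3.670 + 3.621) = 4.70 V.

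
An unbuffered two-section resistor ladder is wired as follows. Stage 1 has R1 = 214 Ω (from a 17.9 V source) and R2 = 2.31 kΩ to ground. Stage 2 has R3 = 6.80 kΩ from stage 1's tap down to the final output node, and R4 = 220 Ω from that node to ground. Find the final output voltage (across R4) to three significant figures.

V_out ≈ 0.499 V

Stage 2 presents R3+R4 = 7020 Ω as a load on stage 1's tap.
Stage 1's lower leg becomes R2‖(R3+R4) = 1738 Ω, so V_mid = 17.9 × 1738/1952 = 15.94 V.
Stage 2 is itself unloaded: V_out = V_mid × R4/(R3+R4) = 15.94 × 220/7020 = 0.499 V.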